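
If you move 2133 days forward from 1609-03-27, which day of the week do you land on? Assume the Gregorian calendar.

First find the weekday of Mar 27, 1609. Doomsday rule: the anchor day for the 1600s is Tuesday. For year 09: 9÷12 = 0 r 9, and 9÷4 = 2, so 0+9+2 = 11.
Tuesday + 11 ≡ Saturday — that's 1609's doomsday.
In March the doomsday date is Mar 14.
Mar 27 is 13 days after Mar 14; 13 mod 7 = 6, so Saturday + 6 = Friday.
2133 mod 7 = 5, so 2133 days after a Friday is Friday + 5 = Wednesday.

Wednesday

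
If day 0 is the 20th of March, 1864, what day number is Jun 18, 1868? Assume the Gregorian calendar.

1551

Mar 20, 1864 → Mar 20, 1865: 365 days.
Mar 20, 1865 → Mar 20, 1866: 365 days.
Mar 20, 1866 → Mar 20, 1867: 365 days.
Mar 20, 1867 → Mar 20, 1868: 366 days (Feb 29, 1868 is in that span).
Mar 20, 1868 → Apr 20, 1868: 31 days (March has 31).
Apr 20, 1868 → May 20, 1868: 30 days (April has 30).
May 20, 1868 → Jun 18, 1868: 29 days.
Total: 1551 days.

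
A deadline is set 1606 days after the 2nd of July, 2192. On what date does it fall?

+365 (one year) → Jul 2, 2193 (1241 left).
+365 (one year) → Jul 2, 2194 (876 left).
+365 (one year) → Jul 2, 2195 (511 left).
+366 (one year; includes Feb 29, 2196) → Jul 2, 2196 (145 left).
Jul has 31 days: +30 → Aug 1, 2196 (115 left).
Aug has 31 days: +31 → Sep 1, 2196 (84 left).
Sep has 30 days: +30 → Oct 1, 2196 (54 left).
Oct has 31 days: +31 → Nov 1, 2196 (23 left).
+23 → Nov 24, 2196.

November 24, 2196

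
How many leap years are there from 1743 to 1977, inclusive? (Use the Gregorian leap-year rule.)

57

Multiples of 4 in [1743,1977]: 59.
Of those, multiples of 100: 2 (not leap unless ÷400).
Multiples of 400: 0.
Leap years = 59 − 2 + 0 = 57.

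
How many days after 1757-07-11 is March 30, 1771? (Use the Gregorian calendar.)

5010

Jul 11, 1757 → Jul 11, 1758: 365 days.
Jul 11, 1758 → Jul 11, 1759: 365 days.
Jul 11, 1759 → Jul 11, 1760: 366 days (Feb 29, 1760 is in that span).
Jul 11, 1760 → Jul 11, 1761: 365 days.
Jul 11, 1761 → Jul 11, 1762: 365 days.
Jul 11, 1762 → Jul 11, 1763: 365 days.
Jul 11, 1763 → Jul 11, 1764: 366 days (Feb 29, 1764 is in that span).
Jul 11, 1764 → Jul 11, 1765: 365 days.
Jul 11, 1765 → Jul 11, 1766: 365 days.
Jul 11, 1766 → Jul 11, 1767: 365 days.
Jul 11, 1767 → Jul 11, 1768: 366 days (Feb 29, 1768 is in that span).
Jul 11, 1768 → Jul 11, 1769: 365 days.
Jul 11, 1769 → Jul 11, 1770: 365 days.
Jul 11, 1770 → Aug 11, 1770: 31 days (July has 31).
Aug 11, 1770 → Sep 11, 1770: 31 days (August has 31).
Sep 11, 1770 → Oct 11, 1770: 30 days (September has 30).
Oct 11, 1770 → Nov 11, 1770: 31 days (October has 31).
Nov 11, 1770 → Dec 11, 1770: 30 days (November has 30).
Dec 11, 1770 → Jan 11, 1771: 31 days (December has 31).
Jan 11, 1771 → Feb 11, 1771: 31 days (January has 31).
Feb 11, 1771 → Mar 11, 1771: 28 days (February has 28).
Mar 11, 1771 → Mar 30, 1771: 19 days.
Total: 5010 days.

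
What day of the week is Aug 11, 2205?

Sunday

Doomsday rule: the anchor day for the 2200s is Friday. For year 05: 5÷12 = 0 r 5, and 5÷4 = 1, so 0+5+1 = 6.
Friday + 6 ≡ Thursday — that's 2205's doomsday.
In August the doomsday date is Aug 8.
Aug 11 is 3 days after Aug 8; 3 mod 7 = 3, so Thursday + 3 = Sunday.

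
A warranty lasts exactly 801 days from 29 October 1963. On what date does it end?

January 7, 1966

+366 (one year; includes Feb 29, 1964) → Oct 29, 1964 (435 left).
+365 (one year) → Oct 29, 1965 (70 left).
Oct has 31 days: +3 → Nov 1, 1965 (67 left).
Nov has 30 days: +30 → Dec 1, 1965 (37 left).
Dec has 31 days: +31 → Jan 1, 1966 (6 left).
+6 → Jan 7, 1966.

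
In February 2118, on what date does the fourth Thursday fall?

February 1, 2118 is a Tuesday.
The first Thursday is therefore February 3 (2 days later).
The fourth Thursday is 3 + 3×7 = February 24.

February 24, 2118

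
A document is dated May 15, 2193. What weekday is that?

Wednesday

January 1, 2193 is a Tuesday.
Jan 1, 2193 → Feb 1, 2193: 31 days (January has 31).
Feb 1, 2193 → Mar 1, 2193: 28 days (February has 28).
Mar 1, 2193 → Apr 1, 2193: 31 days (March has 31).
Apr 1, 2193 → May 1, 2193: 30 days (April has 30).
May 1, 2193 → May 15, 2193: 14 days.
Total: 134 days.
134 mod 7 = 1, so Tuesday + 1 = Wednesday.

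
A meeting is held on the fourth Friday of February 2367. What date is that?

February 24, 2367

February 1, 2367 is a Wednesday.
The first Friday is therefore February 3 (2 days later).
The fourth Friday is 3 + 3×7 = February 24.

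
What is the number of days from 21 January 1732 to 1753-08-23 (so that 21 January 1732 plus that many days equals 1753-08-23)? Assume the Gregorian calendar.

7885

Jan 21, 1732 → Jan 21, 1733: 366 days (Feb 29, 1732 is in that span).
Jan 21, 1733 → Jan 21, 1734: 365 days.
Jan 21, 1734 → Jan 21, 1735: 365 days.
Jan 21, 1735 → Jan 21, 1736: 365 days.
Jan 21, 1736 → Jan 21, 1737: 366 days (Feb 29, 1736 is in that span).
Jan 21, 1737 → Jan 21, 1738: 365 days.
Jan 21, 1738 → Jan 21, 1739: 365 days.
Jan 21, 1739 → Jan 21, 1740: 365 days.
Jan 21, 1740 → Jan 21, 1741: 366 days (Feb 29, 1740 is in that span).
Jan 21, 1741 → Jan 21, 1742: 365 days.
Jan 21, 1742 → Jan 21, 1743: 365 days.
Jan 21, 1743 → Jan 21, 1744: 365 days.
Jan 21, 1744 → Jan 21, 1745: 366 days (Feb 29, 1744 is in that span).
Jan 21, 1745 → Jan 21, 1746: 365 days.
Jan 21, 1746 → Jan 21, 1747: 365 days.
Jan 21, 1747 → Jan 21, 1748: 365 days.
Jan 21, 1748 → Jan 21, 1749: 366 days (Feb 29, 1748 is in that span).
Jan 21, 1749 → Jan 21, 1750: 365 days.
Jan 21, 1750 → Jan 21, 1751: 365 days.
Jan 21, 1751 → Jan 21, 1752: 365 days.
Jan 21, 1752 → Jan 21, 1753: 366 days (Feb 29, 1752 is in that span).
Jan 21, 1753 → Feb 21, 1753: 31 days (January has 31).
Feb 21, 1753 → Mar 21, 1753: 28 days (February has 28).
Mar 21, 1753 → Apr 21, 1753: 31 days (March has 31).
Apr 21, 1753 → May 21, 1753: 30 days (April has 30).
May 21, 1753 → Jun 21, 1753: 31 days (May has 31).
Jun 21, 1753 → Jul 21, 1753: 30 days (June has 30).
Jul 21, 1753 → Aug 21, 1753: 31 days (July has 31).
Aug 21, 1753 → Aug 23, 1753: 2 days.
Total: 7885 days.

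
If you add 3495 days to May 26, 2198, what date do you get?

+365 (one year) → May 26, 2199 (3130 left).
+365 (one year) → May 26, 2200 (2765 left).
+365 (one year) → May 26, 2201 (2400 left).
+365 (one year) → May 26, 2202 (2035 left).
+365 (one year) → May 26, 2203 (1670 left).
+366 (one year; includes Feb 29, 2204) → May 26, 2204 (1304 left).
+365 (one year) → May 26, 2205 (939 left).
+365 (one year) → May 26, 2206 (574 left).
+365 (one year) → May 26, 2207 (209 left).
May has 31 days: +6 → Jun 1, 2207 (203 left).
Jun has 30 days: +30 → Jul 1, 2207 (173 left).
Jul has 31 days: +31 → Aug 1, 2207 (142 left).
Aug has 31 days: +31 → Sep 1, 2207 (111 left).
Sep has 30 days: +30 → Oct 1, 2207 (81 left).
Oct has 31 days: +31 → Nov 1, 2207 (50 left).
Nov has 30 days: +30 → Dec 1, 2207 (20 left).
+20 → Dec 21, 2207.

December 21, 2207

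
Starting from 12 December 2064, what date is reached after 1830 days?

December 16, 2069

+365 (one year) → Dec 12, 2065 (1465 left).
+365 (one year) → Dec 12, 2066 (1100 left).
+365 (one year) → Dec 12, 2067 (735 left).
+366 (one year; includes Feb 29, 2068) → Dec 12, 2068 (369 left).
Dec has 31 days: +20 → Jan 1, 2069 (349 left).
Jan has 31 days: +31 → Feb 1, 2069 (318 left).
Feb has 28 days: +28 → Mar 1, 2069 (290 left).
Mar has 31 days: +31 → Apr 1, 2069 (259 left).
Apr has 30 days: +30 → May 1, 2069 (229 left).
May has 31 days: +31 → Jun 1, 2069 (198 left).
Jun has 30 days: +30 → Jul 1, 2069 (168 left).
Jul has 31 days: +31 → Aug 1, 2069 (137 left).
Aug has 31 days: +31 → Sep 1, 2069 (106 left).
Sep has 30 days: +30 → Oct 1, 2069 (76 left).
Oct has 31 days: +31 → Nov 1, 2069 (45 left).
Nov has 30 days: +30 → Dec 1, 2069 (15 left).
+15 → Dec 16, 2069.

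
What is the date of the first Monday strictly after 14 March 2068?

March 19, 2068

Mar 14, 2068 is a Wednesday.
From Wednesday to the next Monday is 5 days.
Mar 14, 2068 + 5 = Mar 19, 2068.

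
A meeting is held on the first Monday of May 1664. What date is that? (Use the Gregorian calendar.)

May 1, 1664 is a Thursday.
The first Monday is therefore May 5 (4 days later).

May 5, 1664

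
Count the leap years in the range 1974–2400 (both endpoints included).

104

Multiples of 4 in [1974,2400]: 107.
Of those, multiples of 100: 5 (not leap unless ÷400).
Multiples of 400: 2.
Leap years = 107 − 5 + 2 = 104.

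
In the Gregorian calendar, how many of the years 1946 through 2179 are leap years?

Multiples of 4 in [1946,2179]: 58.
Of those, multiples of 100: 2 (not leap unless ÷400).
Multiples of 400: 1.
Leap years = 58 − 2 + 1 = 57.

57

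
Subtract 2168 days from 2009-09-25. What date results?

October 19, 2003

−365 (one year) → Sep 25, 2008 (1803 left).
−366 (one year; includes Feb 29, 2008) → Sep 25, 2007 (1437 left).
−365 (one year) → Sep 25, 2006 (1072 left).
−365 (one year) → Sep 25, 2005 (707 left).
−365 (one year) → Sep 25, 2004 (342 left).
−25 → Aug 31, 2004 (end of Aug, 31 days; 317 left).
−31 → Jul 31, 2004 (end of Jul, 31 days; 286 left).
−31 → Jun 30, 2004 (end of Jun, 30 days; 255 left).
−30 → May 31, 2004 (end of May, 31 days; 225 left).
−31 → Apr 30, 2004 (end of Apr, 30 days; 194 left).
−30 → Mar 31, 2004 (end of Mar, 31 days; 164 left).
−31 → Feb 29, 2004 (end of Feb, 29 days; 133 left).
−29 → Jan 31, 2004 (end of Jan, 31 days; 104 left).
−31 → Dec 31, 2003 (end of Dec, 31 days; 73 left).
−31 → Nov 30, 2003 (end of Nov, 30 days; 42 left).
−30 → Oct 31, 2003 (end of Oct, 31 days; 12 left).
−12 → Oct 19, 2003.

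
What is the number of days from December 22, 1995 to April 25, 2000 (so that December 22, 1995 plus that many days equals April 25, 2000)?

Dec 22, 1995 → Dec 22, 1996: 366 days (Feb 29, 1996 is in that span).
Dec 22, 1996 → Dec 22, 1997: 365 days.
Dec 22, 1997 → Dec 22, 1998: 365 days.
Dec 22, 1998 → Dec 22, 1999: 365 days.
Dec 22, 1999 → Jan 22, 2000: 31 days (December has 31).
Jan 22, 2000 → Feb 22, 2000: 31 days (January has 31).
Feb 22, 2000 → Mar 22, 2000: 29 days (February has 29).
Mar 22, 2000 → Apr 22, 2000: 31 days (March has 31).
Apr 22, 2000 → Apr 25, 2000: 3 days.
Total: 1586 days.

1586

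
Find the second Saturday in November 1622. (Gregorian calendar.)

November 1, 1622 is a Tuesday.
The first Saturday is therefore November 5 (4 days later).
The second Saturday is 5 + 1×7 = November 12.

November 12, 1622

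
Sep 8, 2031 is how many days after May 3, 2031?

May 3, 2031 → Jun 3, 2031: 31 days (May has 31).
Jun 3, 2031 → Jul 3, 2031: 30 days (June has 30).
Jul 3, 2031 → Aug 3, 2031: 31 days (July has 31).
Aug 3, 2031 → Sep 3, 2031: 31 days (August has 31).
Sep 3, 2031 → Sep 8, 2031: 5 days.
Total: 128 days.

128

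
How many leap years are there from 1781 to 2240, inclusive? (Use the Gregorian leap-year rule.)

111

Multiples of 4 in [1781,2240]: 115.
Of those, multiples of 100: 5 (not leap unless ÷400).
Multiples of 400: 1.
Leap years = 115 − 5 + 1 = 111.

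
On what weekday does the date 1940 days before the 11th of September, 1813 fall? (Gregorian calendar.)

Friday

First find the weekday of Sep 11, 1813. Doomsday rule: the anchor day for the 1800s is Friday. For year 13: 13÷12 = 1 r 1, and 1÷4 = 0, so 1+1+0 = 2.
Friday + 2 ≡ Sunday — that's 1813's doomsday.
In September the doomsday date is Sep 5.
Sep 11 is 6 days after Sep 5; 6 mod 7 = 6, so Sunday + 6 = Saturday.
1940 mod 7 = 1, so 1940 days before a Saturday is Saturday − 1 = Friday.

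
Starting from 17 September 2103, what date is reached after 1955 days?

+366 (one year; includes Feb 29, 2104) → Sep 17, 2104 (1589 left).
+365 (one year) → Sep 17, 2105 (1224 left).
+365 (one year) → Sep 17, 2106 (859 left).
+365 (one year) → Sep 17, 2107 (494 left).
+366 (one year; includes Feb 29, 2108) → Sep 17, 2108 (128 left).
Sep has 30 days: +14 → Oct 1, 2108 (114 left).
Oct has 31 days: +31 → Nov 1, 2108 (83 left).
Nov has 30 days: +30 → Dec 1, 2108 (53 left).
Dec has 31 days: +31 → Jan 1, 2109 (22 left).
+22 → Jan 23, 2109.

January 23, 2109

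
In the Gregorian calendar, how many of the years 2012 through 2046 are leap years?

9

Multiples of 4 in [2012,2046]: 9.
Of those, multiples of 100: 0 (not leap unless ÷400).
Multiples of 400: 0.
Leap years = 9 − 0 + 0 = 9.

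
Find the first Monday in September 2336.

September 7, 2336

September 1, 2336 is a Tuesday.
The first Monday is therefore September 7 (6 days later).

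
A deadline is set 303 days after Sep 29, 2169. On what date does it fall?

July 29, 2170

Sep has 30 days: +2 → Oct 1, 2169 (301 left).
Oct has 31 days: +31 → Nov 1, 2169 (270 left).
Nov has 30 days: +30 → Dec 1, 2169 (240 left).
Dec has 31 days: +31 → Jan 1, 2170 (209 left).
Jan has 31 days: +31 → Feb 1, 2170 (178 left).
Feb has 28 days: +28 → Mar 1, 2170 (150 left).
Mar has 31 days: +31 → Apr 1, 2170 (119 left).
Apr has 30 days: +30 → May 1, 2170 (89 left).
May has 31 days: +31 → Jun 1, 2170 (58 left).
Jun has 30 days: +30 → Jul 1, 2170 (28 left).
+28 → Jul 29, 2170.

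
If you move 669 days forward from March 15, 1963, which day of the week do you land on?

Mar 15, 1963 is a Friday.
669 mod 7 = 4, so 669 days after a Friday is Friday + 4 = Tuesday.

Tuesday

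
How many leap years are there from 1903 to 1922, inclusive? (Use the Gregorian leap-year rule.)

5

Multiples of 4 in [1903,1922]: 5.
Of those, multiples of 100: 0 (not leap unless ÷400).
Multiples of 400: 0.
Leap years = 5 − 0 + 0 = 5.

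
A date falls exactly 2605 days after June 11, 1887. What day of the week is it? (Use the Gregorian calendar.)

First find the weekday of Jun 11, 1887. Doomsday rule: the anchor day for the 1800s is Friday. For year 87: 87÷12 = 7 r 3, and 3÷4 = 0, so 7+3+0 = 10.
Friday + 10 ≡ Monday — that's 1887's doomsday.
In June the doomsday date is Jun 6.
Jun 11 is 5 days after Jun 6; 5 mod 7 = 5, so Monday + 5 = Saturday.
2605 mod 7 = 1, so 2605 days after a Saturday is Saturday + 1 = Sunday.

Sunday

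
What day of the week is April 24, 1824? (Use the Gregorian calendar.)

Saturday

Doomsday rule: the anchor day for the 1800s is Friday. For year 24: 24÷12 = 2 r 0, and 0÷4 = 0, so 2+0+0 = 2.
Friday + 2 ≡ Sunday — that's 1824's doomsday.
In April the doomsday date is Apr 4.
Apr 24 is 20 days after Apr 4; 20 mod 7 = 6, so Sunday + 6 = Saturday.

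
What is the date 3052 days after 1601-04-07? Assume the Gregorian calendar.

August 15, 1609

+365 (one year) → Apr 7, 1602 (2687 left).
+365 (one year) → Apr 7, 1603 (2322 left).
+366 (one year; includes Feb 29, 1604) → Apr 7, 1604 (1956 left).
+365 (one year) → Apr 7, 1605 (1591 left).
+365 (one year) → Apr 7, 1606 (1226 left).
+365 (one year) → Apr 7, 1607 (861 left).
+366 (one year; includes Feb 29, 1608) → Apr 7, 1608 (495 left).
+365 (one year) → Apr 7, 1609 (130 left).
Apr has 30 days: +24 → May 1, 1609 (106 left).
May has 31 days: +31 → Jun 1, 1609 (75 left).
Jun has 30 days: +30 → Jul 1, 1609 (45 left).
Jul has 31 days: +31 → Aug 1, 1609 (14 left).
+14 → Aug 15, 1609.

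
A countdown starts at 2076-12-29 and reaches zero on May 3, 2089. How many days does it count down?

4508

Dec 29, 2076 → Dec 29, 2077: 365 days.
Dec 29, 2077 → Dec 29, 2078: 365 days.
Dec 29, 2078 → Dec 29, 2079: 365 days.
Dec 29, 2079 → Dec 29, 2080: 366 days (Feb 29, 2080 is in that span).
Dec 29, 2080 → Dec 29, 2081: 365 days.
Dec 29, 2081 → Dec 29, 2082: 365 days.
Dec 29, 2082 → Dec 29, 2083: 365 days.
Dec 29, 2083 → Dec 29, 2084: 366 days (Feb 29, 2084 is in that span).
Dec 29, 2084 → Dec 29, 2085: 365 days.
Dec 29, 2085 → Dec 29, 2086: 365 days.
Dec 29, 2086 → Dec 29, 2087: 365 days.
Dec 29, 2087 → Dec 29, 2088: 366 days (Feb 29, 2088 is in that span).
Dec 29, 2088 → Jan 29, 2089: 31 days (December has 31).
Jan 29, 2089 → Feb 28, 2089: 30 days (January has 31).
Feb 28, 2089 → Mar 28, 2089: 28 days (February has 28).
Mar 28, 2089 → Apr 28, 2089: 31 days (March has 31).
Apr 28, 2089 → May 3, 2089: 5 days.
Total: 4508 days.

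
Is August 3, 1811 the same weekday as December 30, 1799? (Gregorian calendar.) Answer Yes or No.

No

From Dec 30, 1799 to Aug 3, 1811 is 4233 days.
4233 mod 7 = 5, so they are different weekdays.
(Dec 30, 1799 is a Monday; Aug 3, 1811 is a Saturday.)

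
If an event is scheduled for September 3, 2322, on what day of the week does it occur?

Sunday

Doomsday rule: the anchor day for the 2300s is Wednesday. For year 22: 22÷12 = 1 r 10, and 10÷4 = 2, so 1+10+2 = 13.
Wednesday + 13 ≡ Tuesday — that's 2322's doomsday.
In September the doomsday date is Sep 5.
Sep 3 is 2 days before Sep 5; 2 mod 7 = 2, so Tuesday − 2 = Sunday.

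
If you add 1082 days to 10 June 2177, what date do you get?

+365 (one year) → Jun 10, 2178 (717 left).
+365 (one year) → Jun 10, 2179 (352 left).
Jun has 30 days: +21 → Jul 1, 2179 (331 left).
Jul has 31 days: +31 → Aug 1, 2179 (300 left).
Aug has 31 days: +31 → Sep 1, 2179 (269 left).
Sep has 30 days: +30 → Oct 1, 2179 (239 left).
Oct has 31 days: +31 → Nov 1, 2179 (208 left).
Nov has 30 days: +30 → Dec 1, 2179 (178 left).
Dec has 31 days: +31 → Jan 1, 2180 (147 left).
Jan has 31 days: +31 → Feb 1, 2180 (116 left).
Feb has 29 days: +29 → Mar 1, 2180 (87 left).
Mar has 31 days: +31 → Apr 1, 2180 (56 left).
Apr has 30 days: +30 → May 1, 2180 (26 left).
+26 → May 27, 2180.

May 27, 2180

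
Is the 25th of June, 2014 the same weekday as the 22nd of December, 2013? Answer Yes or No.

No

From Dec 22, 2013 to Jun 25, 2014 is 185 days.
185 mod 7 = 3, so they are different weekdays.
(Dec 22, 2013 is a Sunday; Jun 25, 2014 is a Wednesday.)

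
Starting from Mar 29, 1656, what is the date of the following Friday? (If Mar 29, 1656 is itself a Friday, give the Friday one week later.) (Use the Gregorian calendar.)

March 31, 1656

Mar 29, 1656 is a Wednesday.
From Wednesday to the next Friday is 2 days.
Mar 29, 1656 + 2 = Mar 31, 1656.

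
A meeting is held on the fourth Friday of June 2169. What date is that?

June 1, 2169 is a Thursday.
The first Friday is therefore June 2 (1 days later).
The fourth Friday is 2 + 3×7 = June 23.

June 23, 2169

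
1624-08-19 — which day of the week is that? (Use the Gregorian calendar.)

Monday

Doomsday rule: the anchor day for the 1600s is Tuesday. For year 24: 24÷12 = 2 r 0, and 0÷4 = 0, so 2+0+0 = 2.
Tuesday + 2 ≡ Thursday — that's 1624's doomsday.
In August the doomsday date is Aug 8.
Aug 19 is 11 days after Aug 8; 11 mod 7 = 4, so Thursday + 4 = Monday.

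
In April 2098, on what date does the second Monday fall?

April 14, 2098

April 1, 2098 is a Tuesday.
The first Monday is therefore April 7 (6 days later).
The second Monday is 7 + 1×7 = April 14.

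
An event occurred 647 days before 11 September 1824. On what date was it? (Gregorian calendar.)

−366 (one year; includes Feb 29, 1824) → Sep 11, 1823 (281 left).
−11 → Aug 31, 1823 (end of Aug, 31 days; 270 left).
−31 → Jul 31, 1823 (end of Jul, 31 days; 239 left).
−31 → Jun 30, 1823 (end of Jun, 30 days; 208 left).
−30 → May 31, 1823 (end of May, 31 days; 178 left).
−31 → Apr 30, 1823 (end of Apr, 30 days; 147 left).
−30 → Mar 31, 1823 (end of Mar, 31 days; 117 left).
−31 → Feb 28, 1823 (end of Feb, 28 days; 86 left).
−28 → Jan 31, 1823 (end of Jan, 31 days; 58 left).
−31 → Dec 31, 1822 (end of Dec, 31 days; 27 left).
−27 → Dec 4, 1822.

December 4, 1822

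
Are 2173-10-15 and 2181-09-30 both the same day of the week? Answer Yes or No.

From Oct 15, 2173 to Sep 30, 2181 is 2907 days.
2907 mod 7 = 2, so they are different weekdays.
(Oct 15, 2173 is a Friday; Sep 30, 2181 is a Sunday.)

No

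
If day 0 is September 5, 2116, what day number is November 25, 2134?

Sep 5, 2116 → Sep 5, 2117: 365 days.
Sep 5, 2117 → Sep 5, 2118: 365 days.
Sep 5, 2118 → Sep 5, 2119: 365 days.
Sep 5, 2119 → Sep 5, 2120: 366 days (Feb 29, 2120 is in that span).
Sep 5, 2120 → Sep 5, 2121: 365 days.
Sep 5, 2121 → Sep 5, 2122: 365 days.
Sep 5, 2122 → Sep 5, 2123: 365 days.
Sep 5, 2123 → Sep 5, 2124: 366 days (Feb 29, 2124 is in that span).
Sep 5, 2124 → Sep 5, 2125: 365 days.
Sep 5, 2125 → Sep 5, 2126: 365 days.
Sep 5, 2126 → Sep 5, 2127: 365 days.
Sep 5, 2127 → Sep 5, 2128: 366 days (Feb 29, 2128 is in that span).
Sep 5, 2128 → Sep 5, 2129: 365 days.
Sep 5, 2129 → Sep 5, 2130: 365 days.
Sep 5, 2130 → Sep 5, 2131: 365 days.
Sep 5, 2131 → Sep 5, 2132: 366 days (Feb 29, 2132 is in that span).
Sep 5, 2132 → Sep 5, 2133: 365 days.
Sep 5, 2133 → Sep 5, 2134: 365 days.
Sep 5, 2134 → Oct 5, 2134: 30 days (September has 30).
Oct 5, 2134 → Nov 5, 2134: 31 days (October has 31).
Nov 5, 2134 → Nov 25, 2134: 20 days.
Total: 6655 days.

6655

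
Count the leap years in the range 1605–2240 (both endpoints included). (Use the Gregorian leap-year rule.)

154

Multiples of 4 in [1605,2240]: 159.
Of those, multiples of 100: 6 (not leap unless ÷400).
Multiples of 400: 1.
Leap years = 159 − 6 + 1 = 154.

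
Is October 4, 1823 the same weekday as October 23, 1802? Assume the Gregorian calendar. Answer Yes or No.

Yes

From Oct 23, 1802 to Oct 4, 1823 is 7651 days.
7651 mod 7 = 0, so they are the same weekday.
(Oct 23, 1802 is a Saturday; Oct 4, 1823 is a Saturday.)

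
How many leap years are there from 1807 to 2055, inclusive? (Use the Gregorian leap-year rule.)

Multiples of 4 in [1807,2055]: 62.
Of those, multiples of 100: 2 (not leap unless ÷400).
Multiples of 400: 1.
Leap years = 62 − 2 + 1 = 61.

61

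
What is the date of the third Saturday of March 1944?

March 1, 1944 is a Wednesday.
The first Saturday is therefore March 4 (3 days later).
The third Saturday is 4 + 2×7 = March 18.

March 18, 1944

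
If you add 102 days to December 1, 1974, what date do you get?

March 13, 1975

Dec has 31 days: +31 → Jan 1, 1975 (71 left).
Jan has 31 days: +31 → Feb 1, 1975 (40 left).
Feb has 28 days: +28 → Mar 1, 1975 (12 left).
+12 → Mar 13, 1975.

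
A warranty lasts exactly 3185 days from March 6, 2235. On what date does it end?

November 24, 2243

+366 (one year; includes Feb 29, 2236) → Mar 6, 2236 (2819 left).
+365 (one year) → Mar 6, 2237 (2454 left).
+365 (one year) → Mar 6, 2238 (2089 left).
+365 (one year) → Mar 6, 2239 (1724 left).
+366 (one year; includes Feb 29, 2240) → Mar 6, 2240 (1358 left).
+365 (one year) → Mar 6, 2241 (993 left).
+365 (one year) → Mar 6, 2242 (628 left).
+365 (one year) → Mar 6, 2243 (263 left).
Mar has 31 days: +26 → Apr 1, 2243 (237 left).
Apr has 30 days: +30 → May 1, 2243 (207 left).
May has 31 days: +31 → Jun 1, 2243 (176 left).
Jun has 30 days: +30 → Jul 1, 2243 (146 left).
Jul has 31 days: +31 → Aug 1, 2243 (115 left).
Aug has 31 days: +31 → Sep 1, 2243 (84 left).
Sep has 30 days: +30 → Oct 1, 2243 (54 left).
Oct has 31 days: +31 → Nov 1, 2243 (23 left).
+23 → Nov 24, 2243.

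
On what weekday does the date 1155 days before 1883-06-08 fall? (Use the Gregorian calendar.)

Jun 8, 1883 is a Friday.
1155 mod 7 = 0, so 1155 days before a Friday is Friday − 0 = Friday.

Friday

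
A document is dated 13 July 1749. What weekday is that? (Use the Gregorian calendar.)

Doomsday rule: the anchor day for the 1700s is Sunday. For year 49: 49÷12 = 4 r 1, and 1÷4 = 0, so 4+1+0 = 5.
Sunday + 5 ≡ Friday — that's 1749's doomsday.
In July the doomsday date is Jul 11.
Jul 13 is 2 days after Jul 11; 2 mod 7 = 2, so Friday + 2 = Sunday.

Sunday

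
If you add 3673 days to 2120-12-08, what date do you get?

+365 (one year) → Dec 8, 2121 (3308 left).
+365 (one year) → Dec 8, 2122 (2943 left).
+365 (one year) → Dec 8, 2123 (2578 left).
+366 (one year; includes Feb 29, 2124) → Dec 8, 2124 (2212 left).
+365 (one year) → Dec 8, 2125 (1847 left).
+365 (one year) → Dec 8, 2126 (1482 left).
+365 (one year) → Dec 8, 2127 (1117 left).
+366 (one year; includes Feb 29, 2128) → Dec 8, 2128 (751 left).
+365 (one year) → Dec 8, 2129 (386 left).
Dec has 31 days: +24 → Jan 1, 2130 (362 left).
Jan has 31 days: +31 → Feb 1, 2130 (331 left).
Feb has 28 days: +28 → Mar 1, 2130 (303 left).
Mar has 31 days: +31 → Apr 1, 2130 (272 left).
Apr has 30 days: +30 → May 1, 2130 (242 left).
May has 31 days: +31 → Jun 1, 2130 (211 left).
Jun has 30 days: +30 → Jul 1, 2130 (181 left).
Jul has 31 days: +31 → Aug 1, 2130 (150 left).
Aug has 31 days: +31 → Sep 1, 2130 (119 left).
Sep has 30 days: +30 → Oct 1, 2130 (89 left).
Oct has 31 days: +31 → Nov 1, 2130 (58 left).
Nov has 30 days: +30 → Dec 1, 2130 (28 left).
+28 → Dec 29, 2130.

December 29, 2130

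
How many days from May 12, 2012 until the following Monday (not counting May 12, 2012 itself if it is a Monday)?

May 12, 2012 is a Saturday.
From Saturday to the next Monday is 2 days.

2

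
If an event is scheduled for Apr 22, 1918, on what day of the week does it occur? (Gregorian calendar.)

Monday

Doomsday rule: the anchor day for the 1900s is Wednesday. For year 18: 18÷12 = 1 r 6, and 6÷4 = 1, so 1+6+1 = 8.
Wednesday + 8 ≡ Thursday — that's 1918's doomsday.
In April the doomsday date is Apr 4.
Apr 22 is 18 days after Apr 4; 18 mod 7 = 4, so Thursday + 4 = Monday.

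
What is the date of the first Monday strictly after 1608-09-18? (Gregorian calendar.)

September 22, 1608

Sep 18, 1608 is a Thursday.
From Thursday to the next Monday is 4 days.
Sep 18, 1608 + 4 = Sep 22, 1608.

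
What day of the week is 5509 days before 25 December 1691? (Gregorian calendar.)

Dec 25, 1691 is a Tuesday.
5509 mod 7 = 0, so 5509 days before a Tuesday is Tuesday − 0 = Tuesday.

Tuesday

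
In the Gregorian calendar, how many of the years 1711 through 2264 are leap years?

135

Multiples of 4 in [1711,2264]: 139.
Of those, multiples of 100: 5 (not leap unless ÷400).
Multiples of 400: 1.
Leap years = 139 − 5 + 1 = 135.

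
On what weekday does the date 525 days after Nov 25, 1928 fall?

Sunday

First find the weekday of Nov 25, 1928. Doomsday rule: the anchor day for the 1900s is Wednesday. For year 28: 28÷12 = 2 r 4, and 4÷4 = 1, so 2+4+1 = 7.
Wednesday + 7 ≡ Wednesday — that's 1928's doomsday.
In November the doomsday date is Nov 7.
Nov 25 is 18 days after Nov 7; 18 mod 7 = 4, so Wednesday + 4 = Sunday.
525 mod 7 = 0, so 525 days after a Sunday is Sunday + 0 = Sunday.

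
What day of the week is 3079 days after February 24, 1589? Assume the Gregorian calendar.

First find the weekday of Feb 24, 1589. Doomsday rule: the anchor day for the 1500s is Wednesday. For year 89: 89÷12 = 7 r 5, and 5÷4 = 1, so 7+5+1 = 13.
Wednesday + 13 ≡ Tuesday — that's 1589's doomsday.
In February the doomsday date is Feb 28 (1589 is not a leap year).
Feb 24 is 4 days before Feb 28; 4 mod 7 = 4, so Tuesday − 4 = Friday.
3079 mod 7 = 6, so 3079 days after a Friday is Friday + 6 = Thursday.

Thursday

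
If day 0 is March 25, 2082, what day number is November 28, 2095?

4996

Mar 25, 2082 → Mar 25, 2083: 365 days.
Mar 25, 2083 → Mar 25, 2084: 366 days (Feb 29, 2084 is in that span).
Mar 25, 2084 → Mar 25, 2085: 365 days.
Mar 25, 2085 → Mar 25, 2086: 365 days.
Mar 25, 2086 → Mar 25, 2087: 365 days.
Mar 25, 2087 → Mar 25, 2088: 366 days (Feb 29, 2088 is in that span).
Mar 25, 2088 → Mar 25, 2089: 365 days.
Mar 25, 2089 → Mar 25, 2090: 365 days.
Mar 25, 2090 → Mar 25, 2091: 365 days.
Mar 25, 2091 → Mar 25, 2092: 366 days (Feb 29, 2092 is in that span).
Mar 25, 2092 → Mar 25, 2093: 365 days.
Mar 25, 2093 → Mar 25, 2094: 365 days.
Mar 25, 2094 → Mar 25, 2095: 365 days.
Mar 25, 2095 → Apr 25, 2095: 31 days (March has 31).
Apr 25, 2095 → May 25, 2095: 30 days (April has 30).
May 25, 2095 → Jun 25, 2095: 31 days (May has 31).
Jun 25, 2095 → Jul 25, 2095: 30 days (June has 30).
Jul 25, 2095 → Aug 25, 2095: 31 days (July has 31).
Aug 25, 2095 → Sep 25, 2095: 31 days (August has 31).
Sep 25, 2095 → Oct 25, 2095: 30 days (September has 30).
Oct 25, 2095 → Nov 25, 2095: 31 days (October has 31).
Nov 25, 2095 → Nov 28, 2095: 3 days.
Total: 4996 days.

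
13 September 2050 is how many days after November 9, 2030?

7248

Nov 9, 2030 → Nov 9, 2031: 365 days.
Nov 9, 2031 → Nov 9, 2032: 366 days (Feb 29, 2032 is in that span).
Nov 9, 2032 → Nov 9, 2033: 365 days.
Nov 9, 2033 → Nov 9, 2034: 365 days.
Nov 9, 2034 → Nov 9, 2035: 365 days.
Nov 9, 2035 → Nov 9, 2036: 366 days (Feb 29, 2036 is in that span).
Nov 9, 2036 → Nov 9, 2037: 365 days.
Nov 9, 2037 → Nov 9, 2038: 365 days.
Nov 9, 2038 → Nov 9, 2039: 365 days.
Nov 9, 2039 → Nov 9, 2040: 366 days (Feb 29, 2040 is in that span).
Nov 9, 2040 → Nov 9, 2041: 365 days.
Nov 9, 2041 → Nov 9, 2042: 365 days.
Nov 9, 2042 → Nov 9, 2043: 365 days.
Nov 9, 2043 → Nov 9, 2044: 366 days (Feb 29, 2044 is in that span).
Nov 9, 2044 → Nov 9, 2045: 365 days.
Nov 9, 2045 → Nov 9, 2046: 365 days.
Nov 9, 2046 → Nov 9, 2047: 365 days.
Nov 9, 2047 → Nov 9, 2048: 366 days (Feb 29, 2048 is in that span).
Nov 9, 2048 → Nov 9, 2049: 365 days.
Nov 9, 2049 → Dec 9, 2049: 30 days (November has 30).
Dec 9, 2049 → Jan 9, 2050: 31 days (December has 31).
Jan 9, 2050 → Feb 9, 2050: 31 days (January has 31).
Feb 9, 2050 → Mar 9, 2050: 28 days (February has 28).
Mar 9, 2050 → Apr 9, 2050: 31 days (March has 31).
Apr 9, 2050 → May 9, 2050: 30 days (April has 30).
May 9, 2050 → Jun 9, 2050: 31 days (May has 31).
Jun 9, 2050 → Jul 9, 2050: 30 days (June has 30).
Jul 9, 2050 → Aug 9, 2050: 31 days (July has 31).
Aug 9, 2050 → Sep 9, 2050: 31 days (August has 31).
Sep 9, 2050 → Sep 13, 2050: 4 days.
Total: 7248 days.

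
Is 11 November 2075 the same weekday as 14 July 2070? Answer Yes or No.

Yes

From Jul 14, 2070 to Nov 11, 2075 is 1946 days.
1946 mod 7 = 0, so they are the same weekday.
(Jul 14, 2070 is a Monday; Nov 11, 2075 is a Monday.)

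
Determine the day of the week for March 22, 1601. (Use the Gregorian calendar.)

Thursday

Doomsday rule: the anchor day for the 1600s is Tuesday. For year 01: 1÷12 = 0 r 1, and 1÷4 = 0, so 0+1+0 = 1.
Tuesday + 1 ≡ Wednesday — that's 1601's doomsday.
In March the doomsday date is Mar 14.
Mar 22 is 8 days after Mar 14; 8 mod 7 = 1, so Wednesday + 1 = Thursday.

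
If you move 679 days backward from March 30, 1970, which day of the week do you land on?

First find the weekday of Mar 30, 1970. Doomsday rule: the anchor day for the 1900s is Wednesday. For year 70: 70÷12 = 5 r 10, and 10÷4 = 2, so 5+10+2 = 17.
Wednesday + 17 ≡ Saturday — that's 1970's doomsday.
In March the doomsday date is Mar 14.
Mar 30 is 16 days after Mar 14; 16 mod 7 = 2, so Saturday + 2 = Monday.
679 mod 7 = 0, so 679 days before a Monday is Monday − 0 = Monday.

Monday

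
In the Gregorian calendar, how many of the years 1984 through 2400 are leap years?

Multiples of 4 in [1984,2400]: 105.
Of those, multiples of 100: 5 (not leap unless ÷400).
Multiples of 400: 2.
Leap years = 105 − 5 + 2 = 102.

102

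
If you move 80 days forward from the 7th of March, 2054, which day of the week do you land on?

Tuesday

Mar 7, 2054 is a Saturday.
80 mod 7 = 3, so 80 days after a Saturday is Saturday + 3 = Tuesday.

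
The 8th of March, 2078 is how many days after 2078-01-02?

Jan 2, 2078 → Feb 2, 2078: 31 days (January has 31).
Feb 2, 2078 → Mar 2, 2078: 28 days (February has 28).
Mar 2, 2078 → Mar 8, 2078: 6 days.
Total: 65 days.

65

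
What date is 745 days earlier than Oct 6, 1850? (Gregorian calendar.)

September 21, 1848

−365 (one year) → Oct 6, 1849 (380 left).
−6 → Sep 30, 1849 (end of Sep, 30 days; 374 left).
−30 → Aug 31, 1849 (end of Aug, 31 days; 344 left).
−31 → Jul 31, 1849 (end of Jul, 31 days; 313 left).
−31 → Jun 30, 1849 (end of Jun, 30 days; 282 left).
−30 → May 31, 1849 (end of May, 31 days; 252 left).
−31 → Apr 30, 1849 (end of Apr, 30 days; 221 left).
−30 → Mar 31, 1849 (end of Mar, 31 days; 191 left).
−31 → Feb 28, 1849 (end of Feb, 28 days; 160 left).
−28 → Jan 31, 1849 (end of Jan, 31 days; 132 left).
−31 → Dec 31, 1848 (end of Dec, 31 days; 101 left).
−31 → Nov 30, 1848 (end of Nov, 30 days; 70 left).
−30 → Oct 31, 1848 (end of Oct, 31 days; 40 left).
−31 → Sep 30, 1848 (end of Sep, 30 days; 9 left).
−9 → Sep 21, 1848.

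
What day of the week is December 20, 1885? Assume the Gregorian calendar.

Doomsday rule: the anchor day for the 1800s is Friday. For year 85: 85÷12 = 7 r 1, and 1÷4 = 0, so 7+1+0 = 8.
Friday + 8 ≡ Saturday — that's 1885's doomsday.
In December the doomsday date is Dec 12.
Dec 20 is 8 days after Dec 12; 8 mod 7 = 1, so Saturday + 1 = Sunday.

Sunday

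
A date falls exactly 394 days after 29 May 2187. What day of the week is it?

Thursday

May 29, 2187 is a Tuesday.
394 mod 7 = 2, so 394 days after a Tuesday is Tuesday + 2 = Thursday.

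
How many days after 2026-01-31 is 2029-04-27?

1182

Jan 31, 2026 → Jan 31, 2027: 365 days.
Jan 31, 2027 → Jan 31, 2028: 365 days.
Jan 31, 2028 → Jan 31, 2029: 366 days (Feb 29, 2028 is in that span).
Jan 31, 2029 → Feb 28, 2029: 28 days (January has 31).
Feb 28, 2029 → Mar 28, 2029: 28 days (February has 28).
Mar 28, 2029 → Apr 27, 2029: 30 days.
Total: 1182 days.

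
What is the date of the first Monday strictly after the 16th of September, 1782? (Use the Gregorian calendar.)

Sep 16, 1782 is a Monday.
From Monday to the next Monday is 7 days.
Sep 16, 1782 + 7 = Sep 23, 1782.

September 23, 1782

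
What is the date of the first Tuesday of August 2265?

August 1, 2265 is a Tuesday.
The first Tuesday is therefore August 1 (same day).

August 1, 2265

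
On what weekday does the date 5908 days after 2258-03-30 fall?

Tuesday

First find the weekday of Mar 30, 2258. Doomsday rule: the anchor day for the 2200s is Friday. For year 58: 58÷12 = 4 r 10, and 10÷4 = 2, so 4+10+2 = 16.
Friday + 16 ≡ Sunday — that's 2258's doomsday.
In March the doomsday date is Mar 14.
Mar 30 is 16 days after Mar 14; 16 mod 7 = 2, so Sunday + 2 = Tuesday.
5908 mod 7 = 0, so 5908 days after a Tuesday is Tuesday + 0 = Tuesday.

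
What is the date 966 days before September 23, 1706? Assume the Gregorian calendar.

January 31, 1704

−365 (one year) → Sep 23, 1705 (601 left).
−365 (one year) → Sep 23, 1704 (236 left).
−23 → Aug 31, 1704 (end of Aug, 31 days; 213 left).
−31 → Jul 31, 1704 (end of Jul, 31 days; 182 left).
−31 → Jun 30, 1704 (end of Jun, 30 days; 151 left).
−30 → May 31, 1704 (end of May, 31 days; 121 left).
−31 → Apr 30, 1704 (end of Apr, 30 days; 90 left).
−30 → Mar 31, 1704 (end of Mar, 31 days; 60 left).
−31 → Feb 29, 1704 (end of Feb, 29 days; 29 left).
−29 → Jan 31, 1704 (end of Jan, 31 days; 0 left).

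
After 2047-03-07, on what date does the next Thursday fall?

March 14, 2047

Mar 7, 2047 is a Thursday.
From Thursday to the next Thursday is 7 days.
Mar 7, 2047 + 7 = Mar 14, 2047.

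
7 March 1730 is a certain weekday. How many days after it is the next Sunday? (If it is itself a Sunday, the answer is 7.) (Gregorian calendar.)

Mar 7, 1730 is a Tuesday.
From Tuesday to the next Sunday is 5 days.

5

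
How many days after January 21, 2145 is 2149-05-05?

1565

Jan 21, 2145 → Jan 21, 2146: 365 days.
Jan 21, 2146 → Jan 21, 2147: 365 days.
Jan 21, 2147 → Jan 21, 2148: 365 days.
Jan 21, 2148 → Jan 21, 2149: 366 days (Feb 29, 2148 is in that span).
Jan 21, 2149 → Feb 21, 2149: 31 days (January has 31).
Feb 21, 2149 → Mar 21, 2149: 28 days (February has 28).
Mar 21, 2149 → Apr 21, 2149: 31 days (March has 31).
Apr 21, 2149 → May 5, 2149: 14 days.
Total: 1565 days.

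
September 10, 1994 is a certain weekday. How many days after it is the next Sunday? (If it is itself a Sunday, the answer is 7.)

Sep 10, 1994 is a Saturday.
From Saturday to the next Sunday is 1 day.

1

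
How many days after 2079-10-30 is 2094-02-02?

Oct 30, 2079 → Oct 30, 2080: 366 days (Feb 29, 2080 is in that span).
Oct 30, 2080 → Oct 30, 2081: 365 days.
Oct 30, 2081 → Oct 30, 2082: 365 days.
Oct 30, 2082 → Oct 30, 2083: 365 days.
Oct 30, 2083 → Oct 30, 2084: 366 days (Feb 29, 2084 is in that span).
Oct 30, 2084 → Oct 30, 2085: 365 days.
Oct 30, 2085 → Oct 30, 2086: 365 days.
Oct 30, 2086 → Oct 30, 2087: 365 days.
Oct 30, 2087 → Oct 30, 2088: 366 days (Feb 29, 2088 is in that span).
Oct 30, 2088 → Oct 30, 2089: 365 days.
Oct 30, 2089 → Oct 30, 2090: 365 days.
Oct 30, 2090 → Oct 30, 2091: 365 days.
Oct 30, 2091 → Oct 30, 2092: 366 days (Feb 29, 2092 is in that span).
Oct 30, 2092 → Oct 30, 2093: 365 days.
Oct 30, 2093 → Nov 30, 2093: 31 days (October has 31).
Nov 30, 2093 → Dec 30, 2093: 30 days (November has 30).
Dec 30, 2093 → Jan 30, 2094: 31 days (December has 31).
Jan 30, 2094 → Feb 2, 2094: 3 days.
Total: 5209 days.

5209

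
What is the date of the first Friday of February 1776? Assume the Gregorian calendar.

February 2, 1776

February 1, 1776 is a Thursday.
The first Friday is therefore February 2 (1 days later).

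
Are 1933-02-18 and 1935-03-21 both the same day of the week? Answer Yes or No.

From Feb 18, 1933 to Mar 21, 1935 is 761 days.
761 mod 7 = 5, so they are different weekdays.
(Feb 18, 1933 is a Saturday; Mar 21, 1935 is a Thursday.)

No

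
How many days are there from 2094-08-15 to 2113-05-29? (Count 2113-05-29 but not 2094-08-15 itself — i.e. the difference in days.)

6861

Aug 15, 2094 → Aug 15, 2095: 365 days.
Aug 15, 2095 → Aug 15, 2096: 366 days (Feb 29, 2096 is in that span).
Aug 15, 2096 → Aug 15, 2097: 365 days.
Aug 15, 2097 → Aug 15, 2098: 365 days.
Aug 15, 2098 → Aug 15, 2099: 365 days.
Aug 15, 2099 → Aug 15, 2100: 365 days.
Aug 15, 2100 → Aug 15, 2101: 365 days.
Aug 15, 2101 → Aug 15, 2102: 365 days.
Aug 15, 2102 → Aug 15, 2103: 365 days.
Aug 15, 2103 → Aug 15, 2104: 366 days (Feb 29, 2104 is in that span).
Aug 15, 2104 → Aug 15, 2105: 365 days.
Aug 15, 2105 → Aug 15, 2106: 365 days.
Aug 15, 2106 → Aug 15, 2107: 365 days.
Aug 15, 2107 → Aug 15, 2108: 366 days (Feb 29, 2108 is in that span).
Aug 15, 2108 → Aug 15, 2109: 365 days.
Aug 15, 2109 → Aug 15, 2110: 365 days.
Aug 15, 2110 → Aug 15, 2111: 365 days.
Aug 15, 2111 → Aug 15, 2112: 366 days (Feb 29, 2112 is in that span).
Aug 15, 2112 → Sep 15, 2112: 31 days (August has 31).
Sep 15, 2112 → Oct 15, 2112: 30 days (September has 30).
Oct 15, 2112 → Nov 15, 2112: 31 days (October has 31).
Nov 15, 2112 → Dec 15, 2112: 30 days (November has 30).
Dec 15, 2112 → Jan 15, 2113: 31 days (December has 31).
Jan 15, 2113 → Feb 15, 2113: 31 days (January has 31).
Feb 15, 2113 → Mar 15, 2113: 28 days (February has 28).
Mar 15, 2113 → Apr 15, 2113: 31 days (March has 31).
Apr 15, 2113 → May 15, 2113: 30 days (April has 30).
May 15, 2113 → May 29, 2113: 14 days.
Total: 6861 days.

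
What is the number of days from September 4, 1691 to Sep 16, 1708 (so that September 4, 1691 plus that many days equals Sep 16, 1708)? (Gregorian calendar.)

Sep 4, 1691 → Sep 4, 1692: 366 days (Feb 29, 1692 is in that span).
Sep 4, 1692 → Sep 4, 1693: 365 days.
Sep 4, 1693 → Sep 4, 1694: 365 days.
Sep 4, 1694 → Sep 4, 1695: 365 days.
Sep 4, 1695 → Sep 4, 1696: 366 days (Feb 29, 1696 is in that span).
Sep 4, 1696 → Sep 4, 1697: 365 days.
Sep 4, 1697 → Sep 4, 1698: 365 days.
Sep 4, 1698 → Sep 4, 1699: 365 days.
Sep 4, 1699 → Sep 4, 1700: 365 days.
Sep 4, 1700 → Sep 4, 1701: 365 days.
Sep 4, 1701 → Sep 4, 1702: 365 days.
Sep 4, 1702 → Sep 4, 1703: 365 days.
Sep 4, 1703 → Sep 4, 1704: 366 days (Feb 29, 1704 is in that span).
Sep 4, 1704 → Sep 4, 1705: 365 days.
Sep 4, 1705 → Sep 4, 1706: 365 days.
Sep 4, 1706 → Sep 4, 1707: 365 days.
Sep 4, 1707 → Oct 4, 1707: 30 days (September has 30).
Oct 4, 1707 → Nov 4, 1707: 31 days (October has 31).
Nov 4, 1707 → Dec 4, 1707: 30 days (November has 30).
Dec 4, 1707 → Jan 4, 1708: 31 days (December has 31).
Jan 4, 1708 → Feb 4, 1708: 31 days (January has 31).
Feb 4, 1708 → Mar 4, 1708: 29 days (February has 29).
Mar 4, 1708 → Apr 4, 1708: 31 days (March has 31).
Apr 4, 1708 → May 4, 1708: 30 days (April has 30).
May 4, 1708 → Jun 4, 1708: 31 days (May has 31).
Jun 4, 1708 → Jul 4, 1708: 30 days (June has 30).
Jul 4, 1708 → Aug 4, 1708: 31 days (July has 31).
Aug 4, 1708 → Sep 4, 1708: 31 days (August has 31).
Sep 4, 1708 → Sep 16, 1708: 12 days.
Total: 6221 days.

6221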